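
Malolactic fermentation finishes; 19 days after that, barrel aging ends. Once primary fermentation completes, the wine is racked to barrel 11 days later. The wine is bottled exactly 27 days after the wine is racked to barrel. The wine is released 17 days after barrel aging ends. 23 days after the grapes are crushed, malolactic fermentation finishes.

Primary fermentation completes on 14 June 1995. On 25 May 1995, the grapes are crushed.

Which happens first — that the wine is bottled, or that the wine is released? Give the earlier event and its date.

The wine is bottled — 22 July 1995

Primary fermentation completes: Jun 14, 1995.
The wine is racked to barrel: Jun 14, 1995 + 11 days = Jun 25, 1995.
The wine is bottled: Jun 25, 1995 + 27 days = Jul 22, 1995.
The grapes are crushed: May 25, 1995.
Malolactic fermentation finishes: May 25, 1995 + 23 days = Jun 17, 1995.
Barrel aging ends: Jun 17, 1995 + 19 days = Jul 6, 1995.
The wine is released: Jul 6, 1995 + 17 days = Jul 23, 1995.
Comparing: the wine is bottled on Jul 22, 1995 vs the wine is released on Jul 23, 1995. Earlier: the wine is bottled.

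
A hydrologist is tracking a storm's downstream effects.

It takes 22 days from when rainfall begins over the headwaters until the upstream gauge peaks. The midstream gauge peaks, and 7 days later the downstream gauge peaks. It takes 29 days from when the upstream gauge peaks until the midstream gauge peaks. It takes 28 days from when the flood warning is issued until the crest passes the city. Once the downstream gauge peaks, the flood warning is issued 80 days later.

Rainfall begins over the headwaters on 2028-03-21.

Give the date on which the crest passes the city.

2028-09-03

Rainfall begins over the headwaters: Mar 21, 2028.
The upstream gauge peaks: Mar 21, 2028 + 22 days = Apr 12, 2028.
The midstream gauge peaks: Apr 12, 2028 + 29 days = May 11, 2028.
The downstream gauge peaks: May 11, 2028 + 7 days = May 18, 2028.
The flood warning is issued: May 18, 2028 + 80 days = Aug 6, 2028.
The crest passes the city: Aug 6, 2028 + 28 days = Sep 3, 2028.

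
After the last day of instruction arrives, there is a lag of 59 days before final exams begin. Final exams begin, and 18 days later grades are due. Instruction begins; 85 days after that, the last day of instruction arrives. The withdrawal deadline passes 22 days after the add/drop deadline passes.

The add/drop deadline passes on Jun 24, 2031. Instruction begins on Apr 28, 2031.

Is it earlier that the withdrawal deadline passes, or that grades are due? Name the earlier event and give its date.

The add/drop deadline passes: Jun 24, 2031.
The withdrawal deadline passes: Jun 24, 2031 + 22 days = Jul 16, 2031.
Instruction begins: Apr 28, 2031.
The last day of instruction arrives: Apr 28, 2031 + 85 days = Jul 22, 2031.
Final exams begin: Jul 22, 2031 + 59 days = Sep 19, 2031.
Grades are due: Sep 19, 2031 + 18 days = Oct 7, 2031.
Comparing: the withdrawal deadline passes on Jul 16, 2031 vs grades are due on Oct 7, 2031. Earlier: the withdrawal deadline passes.

The withdrawal deadline passes — Jul 16, 2031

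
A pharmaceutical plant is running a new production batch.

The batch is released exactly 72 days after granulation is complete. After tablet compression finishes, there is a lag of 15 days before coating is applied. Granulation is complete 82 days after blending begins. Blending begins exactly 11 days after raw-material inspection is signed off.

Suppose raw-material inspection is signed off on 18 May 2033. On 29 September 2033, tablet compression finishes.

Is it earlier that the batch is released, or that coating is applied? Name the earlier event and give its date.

Coating is applied — 14 October 2033

Raw-material inspection is signed off: May 18, 2033.
Blending begins: May 18, 2033 + 11 days = May 29, 2033.
Granulation is complete: May 29, 2033 + 82 days = Aug 19, 2033.
The batch is released: Aug 19, 2033 + 72 days = Oct 30, 2033.
Tablet compression finishes: Sep 29, 2033.
Coating is applied: Sep 29, 2033 + 15 days = Oct 14, 2033.
Comparing: the batch is released on Oct 30, 2033 vs coating is applied on Oct 14, 2033. Earlier: coating is applied.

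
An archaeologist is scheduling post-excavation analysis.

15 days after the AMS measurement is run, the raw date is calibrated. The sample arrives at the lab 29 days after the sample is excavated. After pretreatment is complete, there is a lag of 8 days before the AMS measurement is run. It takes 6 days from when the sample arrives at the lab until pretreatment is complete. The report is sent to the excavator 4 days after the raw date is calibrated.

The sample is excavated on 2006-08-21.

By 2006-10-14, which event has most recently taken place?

The AMS measurement is run

The sample is excavated: Aug 21, 2006.
The sample arrives at the lab: Aug 21, 2006 + 29 days = Sep 19, 2006.
Pretreatment is complete: Sep 19, 2006 + 6 days = Sep 25, 2006.
The AMS measurement is run: Sep 25, 2006 + 8 days = Oct 3, 2006.
The raw date is calibrated: Oct 3, 2006 + 15 days = Oct 18, 2006.
The report is sent to the excavator: Oct 18, 2006 + 4 days = Oct 22, 2006.
Oct 14, 2006 falls between when the AMS measurement is run (Oct 3, 2006) and when the raw date is calibrated (Oct 18, 2006).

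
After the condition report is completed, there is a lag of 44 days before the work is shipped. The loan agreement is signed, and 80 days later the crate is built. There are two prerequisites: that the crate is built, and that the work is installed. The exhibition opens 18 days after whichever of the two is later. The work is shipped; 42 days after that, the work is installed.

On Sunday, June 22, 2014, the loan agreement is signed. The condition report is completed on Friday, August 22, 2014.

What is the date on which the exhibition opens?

The loan agreement is signed: Jun 22, 2014.
The crate is built: Jun 22, 2014 + 80 days = Sep 10, 2014.
The condition report is completed: Aug 22, 2014.
The work is shipped: Aug 22, 2014 + 44 days = Oct 5, 2014.
The work is installed: Oct 5, 2014 + 42 days = Nov 16, 2014.
Both prerequisites met — the crate is built (Sep 10, 2014), the work is installed (Nov 16, 2014); the later is Nov 16, 2014.
The exhibition opens: Nov 16, 2014 + 18 days = Dec 4, 2014.

Thursday, December 4, 2014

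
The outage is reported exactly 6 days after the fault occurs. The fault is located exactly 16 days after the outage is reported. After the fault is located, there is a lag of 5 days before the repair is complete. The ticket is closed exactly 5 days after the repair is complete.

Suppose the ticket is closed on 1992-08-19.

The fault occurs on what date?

The ticket is closed: Aug 19, 1992.
The repair is complete: Aug 19, 1992 − 5 days = Aug 14, 1992.
The fault is located: Aug 14, 1992 − 5 days = Aug 9, 1992.
The outage is reported: Aug 9, 1992 − 16 days = Jul 24, 1992.
The fault occurs: Jul 24, 1992 − 6 days = Jul 18, 1992.

1992-07-18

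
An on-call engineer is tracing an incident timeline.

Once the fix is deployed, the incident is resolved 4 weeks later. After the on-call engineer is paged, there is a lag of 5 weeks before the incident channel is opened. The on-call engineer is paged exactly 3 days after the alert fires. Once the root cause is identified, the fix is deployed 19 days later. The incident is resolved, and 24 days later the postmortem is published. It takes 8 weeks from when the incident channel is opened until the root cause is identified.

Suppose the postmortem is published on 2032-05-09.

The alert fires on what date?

The postmortem is published: May 9, 2032.
The incident is resolved: May 9, 2032 − 24 days = Apr 15, 2032.
The fix is deployed: Apr 15, 2032 − 4 weeks = Mar 18, 2032.
The root cause is identified: Mar 18, 2032 − 19 days = Feb 28, 2032.
The incident channel is opened: Feb 28, 2032 − 8 weeks = Jan 3, 2032.
The on-call engineer is paged: Jan 3, 2032 − 5 weeks = Nov 29, 2031.
The alert fires: Nov 29, 2031 − 3 days = Nov 26, 2031.

2031-11-26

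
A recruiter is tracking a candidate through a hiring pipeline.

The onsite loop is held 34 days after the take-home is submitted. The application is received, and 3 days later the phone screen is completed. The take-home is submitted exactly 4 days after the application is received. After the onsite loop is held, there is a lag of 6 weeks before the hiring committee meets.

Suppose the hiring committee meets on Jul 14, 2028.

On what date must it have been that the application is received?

Apr 25, 2028

The hiring committee meets: Jul 14, 2028.
The onsite loop is held: Jul 14, 2028 − 6 weeks = Jun 2, 2028.
The take-home is submitted: Jun 2, 2028 − 34 days = Apr 29, 2028.
The application is received: Apr 29, 2028 − 4 days = Apr 25, 2028.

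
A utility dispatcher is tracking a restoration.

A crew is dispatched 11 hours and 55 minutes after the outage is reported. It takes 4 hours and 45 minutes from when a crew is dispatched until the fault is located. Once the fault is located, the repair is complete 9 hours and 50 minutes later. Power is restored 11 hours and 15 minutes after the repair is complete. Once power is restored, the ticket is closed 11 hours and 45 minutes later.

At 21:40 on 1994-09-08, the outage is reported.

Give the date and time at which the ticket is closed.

23:10 on 1994-09-10

The outage is reported: 21:40 Sep 8, 1994.
A crew is dispatched: 21:40 Sep 8, 1994 + 11h55m = 09:35 Sep 9, 1994.
The fault is located: 09:35 Sep 9, 1994 + 4h45m = 14:20 Sep 9, 1994.
The repair is complete: 14:20 Sep 9, 1994 + 9h50m = 00:10 Sep 10, 1994.
Power is restored: 00:10 Sep 10, 1994 + 11h15m = 11:25 Sep 10, 1994.
The ticket is closed: 11:25 Sep 10, 1994 + 11h45m = 23:10 Sep 10, 1994.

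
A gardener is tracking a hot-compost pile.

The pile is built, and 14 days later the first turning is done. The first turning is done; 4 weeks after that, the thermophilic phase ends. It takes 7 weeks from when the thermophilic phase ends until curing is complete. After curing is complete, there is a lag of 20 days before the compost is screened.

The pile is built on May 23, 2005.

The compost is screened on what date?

Sep 11, 2005

The pile is built: May 23, 2005.
The first turning is done: May 23, 2005 + 14 days = Jun 6, 2005.
The thermophilic phase ends: Jun 6, 2005 + 4 weeks = Jul 4, 2005.
Curing is complete: Jul 4, 2005 + 7 weeks = Aug 22, 2005.
The compost is screened: Aug 22, 2005 + 20 days = Sep 11, 2005.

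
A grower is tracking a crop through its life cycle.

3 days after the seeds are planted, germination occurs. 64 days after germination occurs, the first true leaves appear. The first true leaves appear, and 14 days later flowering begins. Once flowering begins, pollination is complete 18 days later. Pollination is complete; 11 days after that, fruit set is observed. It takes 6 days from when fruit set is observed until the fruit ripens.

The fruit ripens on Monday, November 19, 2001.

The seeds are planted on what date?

Thursday, July 26, 2001

The fruit ripens: Nov 19, 2001.
Fruit set is observed: Nov 19, 2001 − 6 days = Nov 13, 2001.
Pollination is complete: Nov 13, 2001 − 11 days = Nov 2, 2001.
Flowering begins: Nov 2, 2001 − 18 days = Oct 15, 2001.
The first true leaves appear: Oct 15, 2001 − 14 days = Oct 1, 2001.
Germination occurs: Oct 1, 2001 − 64 days = Jul 29, 2001.
The seeds are planted: Jul 29, 2001 − 3 days = Jul 26, 2001.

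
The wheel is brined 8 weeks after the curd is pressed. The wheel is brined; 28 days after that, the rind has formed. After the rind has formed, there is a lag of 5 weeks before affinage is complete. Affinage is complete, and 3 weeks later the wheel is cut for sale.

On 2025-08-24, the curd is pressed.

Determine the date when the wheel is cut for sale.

The curd is pressed: Aug 24, 2025.
The wheel is brined: Aug 24, 2025 + 8 weeks = Oct 19, 2025.
The rind has formed: Oct 19, 2025 + 28 days = Nov 16, 2025.
Affinage is complete: Nov 16, 2025 + 5 weeks = Dec 21, 2025.
The wheel is cut for sale: Dec 21, 2025 + 3 weeks = Jan 11, 2026.

2026-01-11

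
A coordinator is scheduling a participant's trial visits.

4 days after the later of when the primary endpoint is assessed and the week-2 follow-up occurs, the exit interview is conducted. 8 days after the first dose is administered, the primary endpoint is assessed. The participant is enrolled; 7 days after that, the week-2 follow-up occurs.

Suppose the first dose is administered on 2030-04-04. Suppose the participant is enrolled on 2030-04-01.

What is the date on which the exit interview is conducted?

2030-04-16

The first dose is administered: Apr 4, 2030.
The primary endpoint is assessed: Apr 4, 2030 + 8 days = Apr 12, 2030.
The participant is enrolled: Apr 1, 2030.
The week-2 follow-up occurs: Apr 1, 2030 + 7 days = Apr 8, 2030.
Both prerequisites met — the primary endpoint is assessed (Apr 12, 2030), the week-2 follow-up occurs (Apr 8, 2030); the later is Apr 12, 2030.
The exit interview is conducted: Apr 12, 2030 + 4 days = Apr 16, 2030.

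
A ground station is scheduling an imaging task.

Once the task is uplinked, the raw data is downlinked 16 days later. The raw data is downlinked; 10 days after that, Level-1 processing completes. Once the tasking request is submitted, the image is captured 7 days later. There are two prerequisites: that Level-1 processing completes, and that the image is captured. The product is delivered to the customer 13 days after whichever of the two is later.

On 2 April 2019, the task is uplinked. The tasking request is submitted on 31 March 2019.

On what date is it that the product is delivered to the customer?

11 May 2019

The task is uplinked: Apr 2, 2019.
The raw data is downlinked: Apr 2, 2019 + 16 days = Apr 18, 2019.
Level-1 processing completes: Apr 18, 2019 + 10 days = Apr 28, 2019.
The tasking request is submitted: Mar 31, 2019.
The image is captured: Mar 31, 2019 + 7 days = Apr 7, 2019.
Both prerequisites met — Level-1 processing completes (Apr 28, 2019), the image is captured (Apr 7, 2019); the later is Apr 28, 2019.
The product is delivered to the customer: Apr 28, 2019 + 13 days = May 11, 2019.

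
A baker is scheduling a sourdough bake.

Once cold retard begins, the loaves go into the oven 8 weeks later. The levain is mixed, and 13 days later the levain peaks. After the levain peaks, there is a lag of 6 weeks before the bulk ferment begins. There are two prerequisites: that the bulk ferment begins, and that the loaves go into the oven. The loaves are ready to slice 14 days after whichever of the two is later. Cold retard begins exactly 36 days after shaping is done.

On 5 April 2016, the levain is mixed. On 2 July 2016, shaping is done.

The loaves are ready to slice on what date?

16 October 2016

The levain is mixed: Apr 5, 2016.
The levain peaks: Apr 5, 2016 + 13 days = Apr 18, 2016.
The bulk ferment begins: Apr 18, 2016 + 6 weeks = May 30, 2016.
Shaping is done: Jul 2, 2016.
Cold retard begins: Jul 2, 2016 + 36 days = Aug 7, 2016.
The loaves go into the oven: Aug 7, 2016 + 8 weeks = Oct 2, 2016.
Both prerequisites met — the bulk ferment begins (May 30, 2016), the loaves go into the oven (Oct 2, 2016); the later is Oct 2, 2016.
The loaves are ready to slice: Oct 2, 2016 + 14 days = Oct 16, 2016.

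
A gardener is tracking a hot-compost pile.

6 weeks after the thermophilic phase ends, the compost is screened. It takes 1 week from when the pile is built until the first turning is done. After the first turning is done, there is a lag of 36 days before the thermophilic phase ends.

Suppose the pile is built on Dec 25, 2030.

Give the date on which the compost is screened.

Mar 20, 2031

The pile is built: Dec 25, 2030.
The first turning is done: Dec 25, 2030 + 1 week = Jan 1, 2031.
The thermophilic phase ends: Jan 1, 2031 + 36 days = Feb 6, 2031.
The compost is screened: Feb 6, 2031 + 6 weeks = Mar 20, 2031.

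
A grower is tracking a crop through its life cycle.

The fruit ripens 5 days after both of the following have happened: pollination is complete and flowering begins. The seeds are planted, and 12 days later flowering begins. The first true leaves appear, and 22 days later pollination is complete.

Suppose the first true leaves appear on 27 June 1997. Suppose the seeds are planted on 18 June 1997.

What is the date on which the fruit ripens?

The first true leaves appear: Jun 27, 1997.
Pollination is complete: Jun 27, 1997 + 22 days = Jul 19, 1997.
The seeds are planted: Jun 18, 1997.
Flowering begins: Jun 18, 1997 + 12 days = Jun 30, 1997.
Both prerequisites met — pollination is complete (Jul 19, 1997), flowering begins (Jun 30, 1997); the later is Jul 19, 1997.
The fruit ripens: Jul 19, 1997 + 5 days = Jul 24, 1997.

24 July 1997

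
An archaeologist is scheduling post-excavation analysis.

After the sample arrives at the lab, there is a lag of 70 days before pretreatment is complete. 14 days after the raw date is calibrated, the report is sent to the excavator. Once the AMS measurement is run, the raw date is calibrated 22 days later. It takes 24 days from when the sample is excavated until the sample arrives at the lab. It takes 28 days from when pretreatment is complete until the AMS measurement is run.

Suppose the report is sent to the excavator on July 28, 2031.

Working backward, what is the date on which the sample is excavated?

February 20, 2031

The report is sent to the excavator: Jul 28, 2031.
The raw date is calibrated: Jul 28, 2031 − 14 days = Jul 14, 2031.
The AMS measurement is run: Jul 14, 2031 − 22 days = Jun 22, 2031.
Pretreatment is complete: Jun 22, 2031 − 28 days = May 25, 2031.
The sample arrives at the lab: May 25, 2031 − 70 days = Mar 16, 2031.
The sample is excavated: Mar 16, 2031 − 24 days = Feb 20, 2031.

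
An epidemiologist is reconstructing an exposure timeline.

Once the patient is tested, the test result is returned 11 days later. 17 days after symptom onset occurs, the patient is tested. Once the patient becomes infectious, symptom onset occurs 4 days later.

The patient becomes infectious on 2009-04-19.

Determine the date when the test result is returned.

The patient becomes infectious: Apr 19, 2009.
Symptom onset occurs: Apr 19, 2009 + 4 days = Apr 23, 2009.
The patient is tested: Apr 23, 2009 + 17 days = May 10, 2009.
The test result is returned: May 10, 2009 + 11 days = May 21, 2009.

2009-05-21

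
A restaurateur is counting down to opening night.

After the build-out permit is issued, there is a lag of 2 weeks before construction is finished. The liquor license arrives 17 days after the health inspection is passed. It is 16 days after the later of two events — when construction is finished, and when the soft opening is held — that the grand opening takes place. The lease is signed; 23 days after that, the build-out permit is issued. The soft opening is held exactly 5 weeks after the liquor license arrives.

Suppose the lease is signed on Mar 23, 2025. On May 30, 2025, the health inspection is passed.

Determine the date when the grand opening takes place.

Aug 6, 2025

The lease is signed: Mar 23, 2025.
The build-out permit is issued: Mar 23, 2025 + 23 days = Apr 15, 2025.
Construction is finished: Apr 15, 2025 + 2 weeks = Apr 29, 2025.
The health inspection is passed: May 30, 2025.
The liquor license arrives: May 30, 2025 + 17 days = Jun 16, 2025.
The soft opening is held: Jun 16, 2025 + 5 weeks = Jul 21, 2025.
Both prerequisites met — construction is finished (Apr 29, 2025), the soft opening is held (Jul 21, 2025); the later is Jul 21, 2025.
The grand opening takes place: Jul 21, 2025 + 16 days = Aug 6, 2025.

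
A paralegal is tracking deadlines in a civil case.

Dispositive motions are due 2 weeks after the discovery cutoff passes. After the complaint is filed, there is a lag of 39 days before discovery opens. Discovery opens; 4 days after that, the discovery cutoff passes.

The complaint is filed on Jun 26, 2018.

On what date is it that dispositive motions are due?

Aug 22, 2018

The complaint is filed: Jun 26, 2018.
Discovery opens: Jun 26, 2018 + 39 days = Aug 4, 2018.
The discovery cutoff passes: Aug 4, 2018 + 4 days = Aug 8, 2018.
Dispositive motions are due: Aug 8, 2018 + 2 weeks = Aug 22, 2018.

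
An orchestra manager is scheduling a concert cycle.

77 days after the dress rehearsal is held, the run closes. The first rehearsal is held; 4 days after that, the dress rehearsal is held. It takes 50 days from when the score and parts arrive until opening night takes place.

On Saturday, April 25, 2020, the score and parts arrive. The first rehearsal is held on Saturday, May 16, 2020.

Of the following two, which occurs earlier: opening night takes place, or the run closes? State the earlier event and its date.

The score and parts arrive: Apr 25, 2020.
Opening night takes place: Apr 25, 2020 + 50 days = Jun 14, 2020.
The first rehearsal is held: May 16, 2020.
The dress rehearsal is held: May 16, 2020 + 4 days = May 20, 2020.
The run closes: May 20, 2020 + 77 days = Aug 5, 2020.
Comparing: opening night takes place on Jun 14, 2020 vs the run closes on Aug 5, 2020. Earlier: opening night takes place.

Opening night takes place — Sunday, June 14, 2020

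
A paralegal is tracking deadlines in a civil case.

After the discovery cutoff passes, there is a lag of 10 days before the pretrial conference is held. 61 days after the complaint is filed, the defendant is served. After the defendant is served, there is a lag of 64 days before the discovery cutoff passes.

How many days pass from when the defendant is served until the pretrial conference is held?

74 days

Causal path: the defendant is served → the discovery cutoff passes → the pretrial conference is held.
Total delay along the path: 64 + 10 = 74 days.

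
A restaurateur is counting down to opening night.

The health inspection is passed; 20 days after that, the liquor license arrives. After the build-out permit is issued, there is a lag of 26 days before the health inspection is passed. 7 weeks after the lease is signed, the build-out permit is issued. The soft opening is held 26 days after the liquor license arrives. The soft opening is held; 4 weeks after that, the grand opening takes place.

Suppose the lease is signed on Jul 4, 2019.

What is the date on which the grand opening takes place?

The lease is signed: Jul 4, 2019.
The build-out permit is issued: Jul 4, 2019 + 7 weeks = Aug 22, 2019.
The health inspection is passed: Aug 22, 2019 + 26 days = Sep 17, 2019.
The liquor license arrives: Sep 17, 2019 + 20 days = Oct 7, 2019.
The soft opening is held: Oct 7, 2019 + 26 days = Nov 2, 2019.
The grand opening takes place: Nov 2, 2019 + 4 weeks = Nov 30, 2019.

Nov 30, 2019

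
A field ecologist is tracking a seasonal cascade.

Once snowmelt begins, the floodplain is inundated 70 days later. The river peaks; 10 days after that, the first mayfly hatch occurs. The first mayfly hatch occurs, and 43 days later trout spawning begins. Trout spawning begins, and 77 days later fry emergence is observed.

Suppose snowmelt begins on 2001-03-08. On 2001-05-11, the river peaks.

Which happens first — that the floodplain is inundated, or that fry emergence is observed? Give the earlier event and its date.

Snowmelt begins: Mar 8, 2001.
The floodplain is inundated: Mar 8, 2001 + 70 days = May 17, 2001.
The river peaks: May 11, 2001.
The first mayfly hatch occurs: May 11, 2001 + 10 days = May 21, 2001.
Trout spawning begins: May 21, 2001 + 43 days = Jul 3, 2001.
Fry emergence is observed: Jul 3, 2001 + 77 days = Sep 18, 2001.
Comparing: the floodplain is inundated on May 17, 2001 vs fry emergence is observed on Sep 18, 2001. Earlier: the floodplain is inundated.

The floodplain is inundated — 2001-05-17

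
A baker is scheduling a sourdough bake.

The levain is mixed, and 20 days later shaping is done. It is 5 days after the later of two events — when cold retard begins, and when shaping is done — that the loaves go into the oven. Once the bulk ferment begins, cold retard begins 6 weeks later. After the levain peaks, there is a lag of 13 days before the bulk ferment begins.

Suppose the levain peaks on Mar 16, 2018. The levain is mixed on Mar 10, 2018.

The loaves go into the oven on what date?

The levain peaks: Mar 16, 2018.
The bulk ferment begins: Mar 16, 2018 + 13 days = Mar 29, 2018.
Cold retard begins: Mar 29, 2018 + 6 weeks = May 10, 2018.
The levain is mixed: Mar 10, 2018.
Shaping is done: Mar 10, 2018 + 20 days = Mar 30, 2018.
Both prerequisites met — cold retard begins (May 10, 2018), shaping is done (Mar 30, 2018); the later is May 10, 2018.
The loaves go into the oven: May 10, 2018 + 5 days = May 15, 2018.

May 15, 2018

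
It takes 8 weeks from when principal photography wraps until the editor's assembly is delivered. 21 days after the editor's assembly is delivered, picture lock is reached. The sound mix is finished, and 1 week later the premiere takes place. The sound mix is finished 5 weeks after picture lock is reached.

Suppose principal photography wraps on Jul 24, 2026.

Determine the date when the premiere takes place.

Nov 20, 2026

Principal photography wraps: Jul 24, 2026.
The editor's assembly is delivered: Jul 24, 2026 + 8 weeks = Sep 18, 2026.
Picture lock is reached: Sep 18, 2026 + 21 days = Oct 9, 2026.
The sound mix is finished: Oct 9, 2026 + 5 weeks = Nov 13, 2026.
The premiere takes place: Nov 13, 2026 + 1 week = Nov 20, 2026.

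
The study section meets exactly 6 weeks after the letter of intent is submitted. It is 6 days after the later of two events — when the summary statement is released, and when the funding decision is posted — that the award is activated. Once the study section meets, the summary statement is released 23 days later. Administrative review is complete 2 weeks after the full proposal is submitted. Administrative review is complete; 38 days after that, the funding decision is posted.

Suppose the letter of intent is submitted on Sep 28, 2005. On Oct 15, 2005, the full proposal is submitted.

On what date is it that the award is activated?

The letter of intent is submitted: Sep 28, 2005.
The study section meets: Sep 28, 2005 + 6 weeks = Nov 9, 2005.
The summary statement is released: Nov 9, 2005 + 23 days = Dec 2, 2005.
The full proposal is submitted: Oct 15, 2005.
Administrative review is complete: Oct 15, 2005 + 2 weeks = Oct 29, 2005.
The funding decision is posted: Oct 29, 2005 + 38 days = Dec 6, 2005.
Both prerequisites met — the summary statement is released (Dec 2, 2005), the funding decision is posted (Dec 6, 2005); the later is Dec 6, 2005.
The award is activated: Dec 6, 2005 + 6 days = Dec 12, 2005.

Dec 12, 2005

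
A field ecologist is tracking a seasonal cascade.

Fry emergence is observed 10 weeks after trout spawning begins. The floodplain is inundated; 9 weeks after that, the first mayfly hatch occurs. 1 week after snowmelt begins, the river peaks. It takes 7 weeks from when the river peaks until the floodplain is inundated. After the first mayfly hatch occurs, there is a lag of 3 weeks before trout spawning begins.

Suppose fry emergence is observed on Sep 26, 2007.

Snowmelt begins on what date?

Feb 28, 2007

Fry emergence is observed: Sep 26, 2007.
Trout spawning begins: Sep 26, 2007 − 10 weeks = Jul 18, 2007.
The first mayfly hatch occurs: Jul 18, 2007 − 3 weeks = Jun 27, 2007.
The floodplain is inundated: Jun 27, 2007 − 9 weeks = Apr 25, 2007.
The river peaks: Apr 25, 2007 − 7 weeks = Mar 7, 2007.
Snowmelt begins: Mar 7, 2007 − 1 week = Feb 28, 2007.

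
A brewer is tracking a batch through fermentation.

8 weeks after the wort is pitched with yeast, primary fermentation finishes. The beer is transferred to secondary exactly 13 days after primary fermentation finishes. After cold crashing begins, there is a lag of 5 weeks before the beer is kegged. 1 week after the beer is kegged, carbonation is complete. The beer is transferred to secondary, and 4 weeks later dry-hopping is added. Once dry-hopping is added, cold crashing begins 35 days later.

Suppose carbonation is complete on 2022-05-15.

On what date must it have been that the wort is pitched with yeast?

Carbonation is complete: May 15, 2022.
The beer is kegged: May 15, 2022 − 1 week = May 8, 2022.
Cold crashing begins: May 8, 2022 − 5 weeks = Apr 3, 2022.
Dry-hopping is added: Apr 3, 2022 − 35 days = Feb 27, 2022.
The beer is transferred to secondary: Feb 27, 2022 − 4 weeks = Jan 30, 2022.
Primary fermentation finishes: Jan 30, 2022 − 13 days = Jan 17, 2022.
The wort is pitched with yeast: Jan 17, 2022 − 8 weeks = Nov 22, 2021.

2021-11-22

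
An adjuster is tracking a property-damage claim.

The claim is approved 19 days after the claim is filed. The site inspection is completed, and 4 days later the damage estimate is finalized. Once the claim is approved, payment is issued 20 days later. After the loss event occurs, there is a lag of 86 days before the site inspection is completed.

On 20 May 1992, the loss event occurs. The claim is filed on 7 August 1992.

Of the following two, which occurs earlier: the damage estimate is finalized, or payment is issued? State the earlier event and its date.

The loss event occurs: May 20, 1992.
The site inspection is completed: May 20, 1992 + 86 days = Aug 14, 1992.
The damage estimate is finalized: Aug 14, 1992 + 4 days = Aug 18, 1992.
The claim is filed: Aug 7, 1992.
The claim is approved: Aug 7, 1992 + 19 days = Aug 26, 1992.
Payment is issued: Aug 26, 1992 + 20 days = Sep 15, 1992.
Comparing: the damage estimate is finalized on Aug 18, 1992 vs payment is issued on Sep 15, 1992. Earlier: the damage estimate is finalized.

The damage estimate is finalized — 18 August 1992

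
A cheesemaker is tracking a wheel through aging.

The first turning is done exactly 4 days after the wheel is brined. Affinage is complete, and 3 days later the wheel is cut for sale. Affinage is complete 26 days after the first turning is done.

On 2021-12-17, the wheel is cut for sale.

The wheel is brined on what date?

2021-11-14

The wheel is cut for sale: Dec 17, 2021.
Affinage is complete: Dec 17, 2021 − 3 days = Dec 14, 2021.
The first turning is done: Dec 14, 2021 − 26 days = Nov 18, 2021.
The wheel is brined: Nov 18, 2021 − 4 days = Nov 14, 2021.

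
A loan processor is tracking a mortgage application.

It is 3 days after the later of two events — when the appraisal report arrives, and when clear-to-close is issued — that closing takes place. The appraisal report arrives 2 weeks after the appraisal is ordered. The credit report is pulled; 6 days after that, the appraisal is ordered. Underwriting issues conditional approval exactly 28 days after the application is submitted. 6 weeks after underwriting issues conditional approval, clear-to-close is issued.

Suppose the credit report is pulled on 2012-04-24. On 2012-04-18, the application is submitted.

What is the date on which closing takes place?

The credit report is pulled: Apr 24, 2012.
The appraisal is ordered: Apr 24, 2012 + 6 days = Apr 30, 2012.
The appraisal report arrives: Apr 30, 2012 + 2 weeks = May 14, 2012.
The application is submitted: Apr 18, 2012.
Underwriting issues conditional approval: Apr 18, 2012 + 28 days = May 16, 2012.
Clear-to-close is issued: May 16, 2012 + 6 weeks = Jun 27, 2012.
Both prerequisites met — the appraisal report arrives (May 14, 2012), clear-to-close is issued (Jun 27, 2012); the later is Jun 27, 2012.
Closing takes place: Jun 27, 2012 + 3 days = Jun 30, 2012.

2012-06-30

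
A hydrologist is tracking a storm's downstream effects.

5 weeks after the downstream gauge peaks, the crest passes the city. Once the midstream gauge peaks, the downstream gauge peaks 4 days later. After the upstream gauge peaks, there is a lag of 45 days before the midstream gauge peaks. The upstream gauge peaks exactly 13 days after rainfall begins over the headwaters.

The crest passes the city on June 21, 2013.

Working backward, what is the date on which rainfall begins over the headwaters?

March 16, 2013

The crest passes the city: Jun 21, 2013.
The downstream gauge peaks: Jun 21, 2013 − 5 weeks = May 17, 2013.
The midstream gauge peaks: May 17, 2013 − 4 days = May 13, 2013.
The upstream gauge peaks: May 13, 2013 − 45 days = Mar 29, 2013.
Rainfall begins over the headwaters: Mar 29, 2013 − 13 days = Mar 16, 2013.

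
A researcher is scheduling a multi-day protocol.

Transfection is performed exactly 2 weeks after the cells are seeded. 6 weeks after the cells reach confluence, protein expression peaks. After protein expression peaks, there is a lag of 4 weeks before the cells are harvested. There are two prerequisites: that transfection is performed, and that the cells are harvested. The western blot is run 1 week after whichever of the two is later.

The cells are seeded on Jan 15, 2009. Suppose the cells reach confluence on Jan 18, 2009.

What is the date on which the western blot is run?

Apr 5, 2009

The cells are seeded: Jan 15, 2009.
Transfection is performed: Jan 15, 2009 + 2 weeks = Jan 29, 2009.
The cells reach confluence: Jan 18, 2009.
Protein expression peaks: Jan 18, 2009 + 6 weeks = Mar 1, 2009.
The cells are harvested: Mar 1, 2009 + 4 weeks = Mar 29, 2009.
Both prerequisites met — transfection is performed (Jan 29, 2009), the cells are harvested (Mar 29, 2009); the later is Mar 29, 2009.
The western blot is run: Mar 29, 2009 + 1 week = Apr 5, 2009.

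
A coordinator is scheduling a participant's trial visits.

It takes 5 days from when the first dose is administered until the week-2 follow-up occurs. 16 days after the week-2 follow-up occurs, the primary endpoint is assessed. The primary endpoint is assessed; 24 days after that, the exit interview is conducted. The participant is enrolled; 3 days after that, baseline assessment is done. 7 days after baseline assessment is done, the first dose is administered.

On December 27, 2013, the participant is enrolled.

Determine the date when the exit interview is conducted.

The participant is enrolled: Dec 27, 2013.
Baseline assessment is done: Dec 27, 2013 + 3 days = Dec 30, 2013.
The first dose is administered: Dec 30, 2013 + 7 days = Jan 6, 2014.
The week-2 follow-up occurs: Jan 6, 2014 + 5 days = Jan 11, 2014.
The primary endpoint is assessed: Jan 11, 2014 + 16 days = Jan 27, 2014.
The exit interview is conducted: Jan 27, 2014 + 24 days = Feb 20, 2014.

February 20, 2014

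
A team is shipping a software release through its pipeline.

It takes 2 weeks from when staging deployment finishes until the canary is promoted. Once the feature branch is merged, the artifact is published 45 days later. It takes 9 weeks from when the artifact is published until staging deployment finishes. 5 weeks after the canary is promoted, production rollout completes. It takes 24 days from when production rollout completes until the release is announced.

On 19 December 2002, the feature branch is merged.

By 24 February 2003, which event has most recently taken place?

The feature branch is merged: Dec 19, 2002.
The artifact is published: Dec 19, 2002 + 45 days = Feb 2, 2003.
Staging deployment finishes: Feb 2, 2003 + 9 weeks = Apr 6, 2003.
The canary is promoted: Apr 6, 2003 + 2 weeks = Apr 20, 2003.
Production rollout completes: Apr 20, 2003 + 5 weeks = May 25, 2003.
The release is announced: May 25, 2003 + 24 days = Jun 18, 2003.
Feb 24, 2003 falls between when the artifact is published (Feb 2, 2003) and when staging deployment finishes (Apr 6, 2003).

The artifact is published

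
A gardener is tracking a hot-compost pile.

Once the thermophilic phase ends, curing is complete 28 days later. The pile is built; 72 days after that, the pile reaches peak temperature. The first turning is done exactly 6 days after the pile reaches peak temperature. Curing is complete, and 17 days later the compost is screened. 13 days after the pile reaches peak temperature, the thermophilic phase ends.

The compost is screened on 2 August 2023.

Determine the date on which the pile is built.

The compost is screened: Aug 2, 2023.
Curing is complete: Aug 2, 2023 − 17 days = Jul 16, 2023.
The thermophilic phase ends: Jul 16, 2023 − 28 days = Jun 18, 2023.
The pile reaches peak temperature: Jun 18, 2023 − 13 days = Jun 5, 2023.
The pile is built: Jun 5, 2023 − 72 days = Mar 25, 2023.

25 March 2023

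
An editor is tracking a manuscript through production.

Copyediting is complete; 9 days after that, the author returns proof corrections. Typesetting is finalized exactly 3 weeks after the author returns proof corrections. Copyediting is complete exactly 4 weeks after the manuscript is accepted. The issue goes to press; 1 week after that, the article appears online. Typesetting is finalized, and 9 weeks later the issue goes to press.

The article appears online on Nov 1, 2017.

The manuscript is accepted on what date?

The article appears online: Nov 1, 2017.
The issue goes to press: Nov 1, 2017 − 1 week = Oct 25, 2017.
Typesetting is finalized: Oct 25, 2017 − 9 weeks = Aug 23, 2017.
The author returns proof corrections: Aug 23, 2017 − 3 weeks = Aug 2, 2017.
Copyediting is complete: Aug 2, 2017 − 9 days = Jul 24, 2017.
The manuscript is accepted: Jul 24, 2017 − 4 weeks = Jun 26, 2017.

Jun 26, 2017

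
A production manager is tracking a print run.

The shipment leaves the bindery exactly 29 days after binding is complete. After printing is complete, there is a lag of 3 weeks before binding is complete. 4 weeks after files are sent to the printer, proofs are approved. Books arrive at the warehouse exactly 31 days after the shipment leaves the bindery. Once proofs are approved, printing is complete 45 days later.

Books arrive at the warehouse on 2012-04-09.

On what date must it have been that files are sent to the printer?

Books arrive at the warehouse: Apr 9, 2012.
The shipment leaves the bindery: Apr 9, 2012 − 31 days = Mar 9, 2012.
Binding is complete: Mar 9, 2012 − 29 days = Feb 9, 2012.
Printing is complete: Feb 9, 2012 − 3 weeks = Jan 19, 2012.
Proofs are approved: Jan 19, 2012 − 45 days = Dec 5, 2011.
Files are sent to the printer: Dec 5, 2011 − 4 weeks = Nov 7, 2011.

2011-11-07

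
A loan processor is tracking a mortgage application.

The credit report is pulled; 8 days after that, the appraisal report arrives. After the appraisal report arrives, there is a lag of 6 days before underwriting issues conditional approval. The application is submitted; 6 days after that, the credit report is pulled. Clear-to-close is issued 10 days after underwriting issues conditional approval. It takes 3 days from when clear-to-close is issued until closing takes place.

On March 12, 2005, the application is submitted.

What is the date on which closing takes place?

The application is submitted: Mar 12, 2005.
The credit report is pulled: Mar 12, 2005 + 6 days = Mar 18, 2005.
The appraisal report arrives: Mar 18, 2005 + 8 days = Mar 26, 2005.
Underwriting issues conditional approval: Mar 26, 2005 + 6 days = Apr 1, 2005.
Clear-to-close is issued: Apr 1, 2005 + 10 days = Apr 11, 2005.
Closing takes place: Apr 11, 2005 + 3 days = Apr 14, 2005.

April 14, 2005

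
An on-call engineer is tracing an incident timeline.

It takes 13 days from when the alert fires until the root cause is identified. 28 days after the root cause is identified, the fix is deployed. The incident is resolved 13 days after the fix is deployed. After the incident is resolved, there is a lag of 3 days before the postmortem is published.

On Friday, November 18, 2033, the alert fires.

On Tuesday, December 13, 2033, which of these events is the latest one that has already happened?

The alert fires: Nov 18, 2033.
The root cause is identified: Nov 18, 2033 + 13 days = Dec 1, 2033.
The fix is deployed: Dec 1, 2033 + 28 days = Dec 29, 2033.
The incident is resolved: Dec 29, 2033 + 13 days = Jan 11, 2034.
The postmortem is published: Jan 11, 2034 + 3 days = Jan 14, 2034.
Dec 13, 2033 falls between when the root cause is identified (Dec 1, 2033) and when the fix is deployed (Dec 29, 2033).

The root cause is identified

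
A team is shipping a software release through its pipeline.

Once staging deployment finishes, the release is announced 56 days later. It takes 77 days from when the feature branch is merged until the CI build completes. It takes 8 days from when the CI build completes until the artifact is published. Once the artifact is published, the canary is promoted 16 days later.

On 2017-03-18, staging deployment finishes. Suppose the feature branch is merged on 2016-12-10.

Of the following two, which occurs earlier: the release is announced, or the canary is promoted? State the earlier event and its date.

The canary is promoted — 2017-03-21

Staging deployment finishes: Mar 18, 2017.
The release is announced: Mar 18, 2017 + 56 days = May 13, 2017.
The feature branch is merged: Dec 10, 2016.
The CI build completes: Dec 10, 2016 + 77 days = Feb 25, 2017.
The artifact is published: Feb 25, 2017 + 8 days = Mar 5, 2017.
The canary is promoted: Mar 5, 2017 + 16 days = Mar 21, 2017.
Comparing: the release is announced on May 13, 2017 vs the canary is promoted on Mar 21, 2017. Earlier: the canary is promoted.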